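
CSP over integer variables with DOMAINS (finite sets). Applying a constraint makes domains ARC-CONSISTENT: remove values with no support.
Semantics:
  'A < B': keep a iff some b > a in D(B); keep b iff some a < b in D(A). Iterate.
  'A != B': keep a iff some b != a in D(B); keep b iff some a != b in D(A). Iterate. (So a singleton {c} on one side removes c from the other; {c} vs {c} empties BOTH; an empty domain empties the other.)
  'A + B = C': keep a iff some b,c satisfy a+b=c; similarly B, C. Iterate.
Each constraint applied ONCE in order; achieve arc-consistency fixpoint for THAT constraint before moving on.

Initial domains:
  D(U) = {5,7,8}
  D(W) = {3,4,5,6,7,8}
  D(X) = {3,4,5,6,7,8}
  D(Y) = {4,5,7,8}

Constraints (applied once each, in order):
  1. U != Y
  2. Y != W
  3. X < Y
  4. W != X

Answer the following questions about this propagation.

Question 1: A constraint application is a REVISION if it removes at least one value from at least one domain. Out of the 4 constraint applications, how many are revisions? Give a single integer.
Answer: 1

Derivation:
Constraint 1 (U != Y) on D(U)={5,7,8} D(Y)={4,5,7,8}: no change => not a revision
Constraint 2 (Y != W) on D(Y)={4,5,7,8} D(W)={3,4,5,6,7,8}: no change => not a revision
Constraint 3 (X < Y) on D(X)={3,4,5,6,7,8} D(Y)={4,5,7,8}: X {3,4,5,6,7,8}->{3,4,5,6,7} => REVISION
Constraint 4 (W != X) on D(W)={3,4,5,6,7,8} D(X)={3,4,5,6,7}: no change => not a revision
Total revisions = 1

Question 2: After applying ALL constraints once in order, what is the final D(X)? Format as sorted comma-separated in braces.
Answer: {3,4,5,6,7}

Derivation:
Constraint 1 (U != Y) on D(U)={5,7,8} D(Y)={4,5,7,8}: no change
Constraint 2 (Y != W) on D(Y)={4,5,7,8} D(W)={3,4,5,6,7,8}: no change
Constraint 3 (X < Y) on D(X)={3,4,5,6,7,8} D(Y)={4,5,7,8}: X {3,4,5,6,7,8}->{3,4,5,6,7}
Constraint 4 (W != X) on D(W)={3,4,5,6,7,8} D(X)={3,4,5,6,7}: no change
So after all 4 constraints: D(X) = {3,4,5,6,7}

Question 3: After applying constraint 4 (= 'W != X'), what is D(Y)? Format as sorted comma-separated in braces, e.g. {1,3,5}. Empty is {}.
Answer: {4,5,7,8}

Derivation:
Constraint 1 (U != Y) on D(U)={5,7,8} D(Y)={4,5,7,8}: no change
Constraint 2 (Y != W) on D(Y)={4,5,7,8} D(W)={3,4,5,6,7,8}: no change
Constraint 3 (X < Y) on D(X)={3,4,5,6,7,8} D(Y)={4,5,7,8}: X {3,4,5,6,7,8}->{3,4,5,6,7}
Constraint 4 (W != X) on D(W)={3,4,5,6,7,8} D(X)={3,4,5,6,7}: no change
So after constraint 4: D(Y) = {4,5,7,8}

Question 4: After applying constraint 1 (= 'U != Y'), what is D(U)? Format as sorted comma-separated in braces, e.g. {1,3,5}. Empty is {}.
Answer: {5,7,8}

Derivation:
Constraint 1 (U != Y) on D(U)={5,7,8} D(Y)={4,5,7,8}: no change
So after constraint 1: D(U) = {5,7,8}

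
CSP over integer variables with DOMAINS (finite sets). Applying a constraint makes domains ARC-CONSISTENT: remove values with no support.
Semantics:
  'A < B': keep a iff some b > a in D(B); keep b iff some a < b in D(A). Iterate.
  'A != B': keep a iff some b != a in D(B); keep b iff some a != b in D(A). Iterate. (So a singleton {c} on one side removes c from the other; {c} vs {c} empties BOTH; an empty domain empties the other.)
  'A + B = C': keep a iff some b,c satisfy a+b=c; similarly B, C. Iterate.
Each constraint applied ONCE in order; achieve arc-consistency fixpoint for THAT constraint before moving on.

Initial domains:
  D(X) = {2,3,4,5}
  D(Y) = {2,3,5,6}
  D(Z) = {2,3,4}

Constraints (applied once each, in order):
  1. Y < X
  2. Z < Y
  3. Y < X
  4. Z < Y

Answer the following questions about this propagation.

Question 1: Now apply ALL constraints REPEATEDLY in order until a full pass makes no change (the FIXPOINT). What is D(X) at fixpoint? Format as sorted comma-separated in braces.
Answer: {4,5}

Derivation:
pass 0 (initial): D(X)={2,3,4,5}
pass 1: X {2,3,4,5}->{4,5}; Y {2,3,5,6}->{3}; Z {2,3,4}->{2}
pass 2: no change
Fixpoint after 2 passes: D(X) = {4,5}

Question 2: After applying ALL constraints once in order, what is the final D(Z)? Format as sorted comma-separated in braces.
Answer: {2}

Derivation:
Constraint 1 (Y < X) on D(Y)={2,3,5,6} D(X)={2,3,4,5}: Y {2,3,5,6}->{2,3}; X {2,3,4,5}->{3,4,5}
Constraint 2 (Z < Y) on D(Z)={2,3,4} D(Y)={2,3}: Z {2,3,4}->{2}; Y {2,3}->{3}
Constraint 3 (Y < X) on D(Y)={3} D(X)={3,4,5}: X {3,4,5}->{4,5}
Constraint 4 (Z < Y) on D(Z)={2} D(Y)={3}: no change
So after all 4 constraints: D(Z) = {2}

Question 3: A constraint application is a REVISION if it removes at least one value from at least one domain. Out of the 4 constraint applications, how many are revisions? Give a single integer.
Constraint 1 (Y < X) on D(Y)={2,3,5,6} D(X)={2,3,4,5}: Y {2,3,5,6}->{2,3}; X {2,3,4,5}->{3,4,5} => REVISION
Constraint 2 (Z < Y) on D(Z)={2,3,4} D(Y)={2,3}: Z {2,3,4}->{2}; Y {2,3}->{3} => REVISION
Constraint 3 (Y < X) on D(Y)={3} D(X)={3,4,5}: X {3,4,5}->{4,5} => REVISION
Constraint 4 (Z < Y) on D(Z)={2} D(Y)={3}: no change => not a revision
Total revisions = 3

Answer: 3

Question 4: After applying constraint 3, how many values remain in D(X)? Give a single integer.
Constraint 1 (Y < X) on D(Y)={2,3,5,6} D(X)={2,3,4,5}: Y {2,3,5,6}->{2,3}; X {2,3,4,5}->{3,4,5}
Constraint 2 (Z < Y) on D(Z)={2,3,4} D(Y)={2,3}: Z {2,3,4}->{2}; Y {2,3}->{3}
Constraint 3 (Y < X) on D(Y)={3} D(X)={3,4,5}: X {3,4,5}->{4,5}
So after constraint 3: D(X)={4,5}, size = 2

Answer: 2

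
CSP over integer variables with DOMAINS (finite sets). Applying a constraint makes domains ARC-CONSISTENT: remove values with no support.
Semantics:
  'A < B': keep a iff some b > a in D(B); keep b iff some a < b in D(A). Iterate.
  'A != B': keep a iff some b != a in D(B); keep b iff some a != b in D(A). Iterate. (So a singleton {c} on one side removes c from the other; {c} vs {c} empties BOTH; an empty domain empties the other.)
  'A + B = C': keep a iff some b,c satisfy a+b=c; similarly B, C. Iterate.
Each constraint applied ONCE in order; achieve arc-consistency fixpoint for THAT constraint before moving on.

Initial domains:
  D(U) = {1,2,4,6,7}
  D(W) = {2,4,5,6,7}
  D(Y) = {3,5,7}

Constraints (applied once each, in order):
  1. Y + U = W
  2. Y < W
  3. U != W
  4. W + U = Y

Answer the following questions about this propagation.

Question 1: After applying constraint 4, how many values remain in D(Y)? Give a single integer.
Answer: 1

Derivation:
Constraint 1 (Y + U = W) on D(Y)={3,5,7} D(U)={1,2,4,6,7} D(W)={2,4,5,6,7}: Y {3,5,7}->{3,5}; U {1,2,4,6,7}->{1,2,4}; W {2,4,5,6,7}->{4,5,6,7}
Constraint 2 (Y < W) on D(Y)={3,5} D(W)={4,5,6,7}: no change
Constraint 3 (U != W) on D(U)={1,2,4} D(W)={4,5,6,7}: no change
Constraint 4 (W + U = Y) on D(W)={4,5,6,7} D(U)={1,2,4} D(Y)={3,5}: W {4,5,6,7}->{4}; U {1,2,4}->{1}; Y {3,5}->{5}
So after constraint 4: D(Y)={5}, size = 1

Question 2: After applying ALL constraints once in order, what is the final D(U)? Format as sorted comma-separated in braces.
Constraint 1 (Y + U = W) on D(Y)={3,5,7} D(U)={1,2,4,6,7} D(W)={2,4,5,6,7}: Y {3,5,7}->{3,5}; U {1,2,4,6,7}->{1,2,4}; W {2,4,5,6,7}->{4,5,6,7}
Constraint 2 (Y < W) on D(Y)={3,5} D(W)={4,5,6,7}: no change
Constraint 3 (U != W) on D(U)={1,2,4} D(W)={4,5,6,7}: no change
Constraint 4 (W + U = Y) on D(W)={4,5,6,7} D(U)={1,2,4} D(Y)={3,5}: W {4,5,6,7}->{4}; U {1,2,4}->{1}; Y {3,5}->{5}
So after all 4 constraints: D(U) = {1}

Answer: {1}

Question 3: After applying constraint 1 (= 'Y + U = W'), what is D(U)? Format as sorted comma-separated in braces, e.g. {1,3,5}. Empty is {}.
Constraint 1 (Y + U = W) on D(Y)={3,5,7} D(U)={1,2,4,6,7} D(W)={2,4,5,6,7}: Y {3,5,7}->{3,5}; U {1,2,4,6,7}->{1,2,4}; W {2,4,5,6,7}->{4,5,6,7}
So after constraint 1: D(U) = {1,2,4}

Answer: {1,2,4}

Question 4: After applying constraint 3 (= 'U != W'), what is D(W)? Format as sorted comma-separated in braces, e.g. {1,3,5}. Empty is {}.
Answer: {4,5,6,7}

Derivation:
Constraint 1 (Y + U = W) on D(Y)={3,5,7} D(U)={1,2,4,6,7} D(W)={2,4,5,6,7}: Y {3,5,7}->{3,5}; U {1,2,4,6,7}->{1,2,4}; W {2,4,5,6,7}->{4,5,6,7}
Constraint 2 (Y < W) on D(Y)={3,5} D(W)={4,5,6,7}: no change
Constraint 3 (U != W) on D(U)={1,2,4} D(W)={4,5,6,7}: no change
So after constraint 3: D(W) = {4,5,6,7}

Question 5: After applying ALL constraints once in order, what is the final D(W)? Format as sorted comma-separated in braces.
Answer: {4}

Derivation:
Constraint 1 (Y + U = W) on D(Y)={3,5,7} D(U)={1,2,4,6,7} D(W)={2,4,5,6,7}: Y {3,5,7}->{3,5}; U {1,2,4,6,7}->{1,2,4}; W {2,4,5,6,7}->{4,5,6,7}
Constraint 2 (Y < W) on D(Y)={3,5} D(W)={4,5,6,7}: no change
Constraint 3 (U != W) on D(U)={1,2,4} D(W)={4,5,6,7}: no change
Constraint 4 (W + U = Y) on D(W)={4,5,6,7} D(U)={1,2,4} D(Y)={3,5}: W {4,5,6,7}->{4}; U {1,2,4}->{1}; Y {3,5}->{5}
So after all 4 constraints: D(W) = {4}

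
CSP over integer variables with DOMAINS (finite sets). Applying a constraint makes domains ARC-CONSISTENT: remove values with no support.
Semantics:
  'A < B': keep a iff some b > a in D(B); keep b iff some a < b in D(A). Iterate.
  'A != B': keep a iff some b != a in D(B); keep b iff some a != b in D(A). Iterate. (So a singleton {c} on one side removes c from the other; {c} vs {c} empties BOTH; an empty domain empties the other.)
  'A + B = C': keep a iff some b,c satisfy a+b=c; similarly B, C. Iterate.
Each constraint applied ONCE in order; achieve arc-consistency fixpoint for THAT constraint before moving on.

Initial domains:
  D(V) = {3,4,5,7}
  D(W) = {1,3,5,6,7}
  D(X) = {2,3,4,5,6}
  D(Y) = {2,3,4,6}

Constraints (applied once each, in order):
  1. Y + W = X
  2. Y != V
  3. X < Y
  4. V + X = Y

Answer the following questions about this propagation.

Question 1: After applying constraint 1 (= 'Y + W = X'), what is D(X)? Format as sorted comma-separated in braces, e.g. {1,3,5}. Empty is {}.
Constraint 1 (Y + W = X) on D(Y)={2,3,4,6} D(W)={1,3,5,6,7} D(X)={2,3,4,5,6}: Y {2,3,4,6}->{2,3,4}; W {1,3,5,6,7}->{1,3}; X {2,3,4,5,6}->{3,4,5,6}
So after constraint 1: D(X) = {3,4,5,6}

Answer: {3,4,5,6}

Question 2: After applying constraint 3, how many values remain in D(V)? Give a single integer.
Answer: 4

Derivation:
Constraint 1 (Y + W = X) on D(Y)={2,3,4,6} D(W)={1,3,5,6,7} D(X)={2,3,4,5,6}: Y {2,3,4,6}->{2,3,4}; W {1,3,5,6,7}->{1,3}; X {2,3,4,5,6}->{3,4,5,6}
Constraint 2 (Y != V) on D(Y)={2,3,4} D(V)={3,4,5,7}: no change
Constraint 3 (X < Y) on D(X)={3,4,5,6} D(Y)={2,3,4}: X {3,4,5,6}->{3}; Y {2,3,4}->{4}
So after constraint 3: D(V)={3,4,5,7}, size = 4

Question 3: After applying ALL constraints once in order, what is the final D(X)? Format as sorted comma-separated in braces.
Constraint 1 (Y + W = X) on D(Y)={2,3,4,6} D(W)={1,3,5,6,7} D(X)={2,3,4,5,6}: Y {2,3,4,6}->{2,3,4}; W {1,3,5,6,7}->{1,3}; X {2,3,4,5,6}->{3,4,5,6}
Constraint 2 (Y != V) on D(Y)={2,3,4} D(V)={3,4,5,7}: no change
Constraint 3 (X < Y) on D(X)={3,4,5,6} D(Y)={2,3,4}: X {3,4,5,6}->{3}; Y {2,3,4}->{4}
Constraint 4 (V + X = Y) on D(V)={3,4,5,7} D(X)={3} D(Y)={4}: V {3,4,5,7}->{}; X {3}->{}; Y {4}->{}
So after all 4 constraints: D(X) = {}

Answer: {}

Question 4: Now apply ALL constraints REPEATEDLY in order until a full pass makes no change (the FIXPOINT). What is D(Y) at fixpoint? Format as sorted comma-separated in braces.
pass 0 (initial): D(Y)={2,3,4,6}
pass 1: V {3,4,5,7}->{}; W {1,3,5,6,7}->{1,3}; X {2,3,4,5,6}->{}; Y {2,3,4,6}->{}
pass 2: W {1,3}->{}
pass 3: no change
Fixpoint after 3 passes: D(Y) = {}

Answer: {}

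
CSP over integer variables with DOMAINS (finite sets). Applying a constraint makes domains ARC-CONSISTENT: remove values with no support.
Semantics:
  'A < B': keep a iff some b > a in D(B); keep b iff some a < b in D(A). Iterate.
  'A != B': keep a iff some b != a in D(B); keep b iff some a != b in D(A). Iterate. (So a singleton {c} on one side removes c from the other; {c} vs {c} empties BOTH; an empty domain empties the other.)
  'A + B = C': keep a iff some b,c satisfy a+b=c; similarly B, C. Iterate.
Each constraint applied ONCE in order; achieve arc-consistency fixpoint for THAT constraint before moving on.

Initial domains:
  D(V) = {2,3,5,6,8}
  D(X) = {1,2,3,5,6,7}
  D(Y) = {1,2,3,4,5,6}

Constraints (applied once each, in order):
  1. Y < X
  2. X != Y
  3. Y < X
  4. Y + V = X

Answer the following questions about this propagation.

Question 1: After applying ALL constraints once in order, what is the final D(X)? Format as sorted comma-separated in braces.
Constraint 1 (Y < X) on D(Y)={1,2,3,4,5,6} D(X)={1,2,3,5,6,7}: X {1,2,3,5,6,7}->{2,3,5,6,7}
Constraint 2 (X != Y) on D(X)={2,3,5,6,7} D(Y)={1,2,3,4,5,6}: no change
Constraint 3 (Y < X) on D(Y)={1,2,3,4,5,6} D(X)={2,3,5,6,7}: no change
Constraint 4 (Y + V = X) on D(Y)={1,2,3,4,5,6} D(V)={2,3,5,6,8} D(X)={2,3,5,6,7}: Y {1,2,3,4,5,6}->{1,2,3,4,5}; V {2,3,5,6,8}->{2,3,5,6}; X {2,3,5,6,7}->{3,5,6,7}
So after all 4 constraints: D(X) = {3,5,6,7}

Answer: {3,5,6,7}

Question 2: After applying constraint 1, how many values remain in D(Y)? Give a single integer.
Constraint 1 (Y < X) on D(Y)={1,2,3,4,5,6} D(X)={1,2,3,5,6,7}: X {1,2,3,5,6,7}->{2,3,5,6,7}
So after constraint 1: D(Y)={1,2,3,4,5,6}, size = 6

Answer: 6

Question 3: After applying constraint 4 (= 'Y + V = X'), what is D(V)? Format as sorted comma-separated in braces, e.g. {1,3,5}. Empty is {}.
Constraint 1 (Y < X) on D(Y)={1,2,3,4,5,6} D(X)={1,2,3,5,6,7}: X {1,2,3,5,6,7}->{2,3,5,6,7}
Constraint 2 (X != Y) on D(X)={2,3,5,6,7} D(Y)={1,2,3,4,5,6}: no change
Constraint 3 (Y < X) on D(Y)={1,2,3,4,5,6} D(X)={2,3,5,6,7}: no change
Constraint 4 (Y + V = X) on D(Y)={1,2,3,4,5,6} D(V)={2,3,5,6,8} D(X)={2,3,5,6,7}: Y {1,2,3,4,5,6}->{1,2,3,4,5}; V {2,3,5,6,8}->{2,3,5,6}; X {2,3,5,6,7}->{3,5,6,7}
So after constraint 4: D(V) = {2,3,5,6}

Answer: {2,3,5,6}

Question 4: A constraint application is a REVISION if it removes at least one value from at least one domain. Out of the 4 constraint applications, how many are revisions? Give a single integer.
Constraint 1 (Y < X) on D(Y)={1,2,3,4,5,6} D(X)={1,2,3,5,6,7}: X {1,2,3,5,6,7}->{2,3,5,6,7} => REVISION
Constraint 2 (X != Y) on D(X)={2,3,5,6,7} D(Y)={1,2,3,4,5,6}: no change => not a revision
Constraint 3 (Y < X) on D(Y)={1,2,3,4,5,6} D(X)={2,3,5,6,7}: no change => not a revision
Constraint 4 (Y + V = X) on D(Y)={1,2,3,4,5,6} D(V)={2,3,5,6,8} D(X)={2,3,5,6,7}: Y {1,2,3,4,5,6}->{1,2,3,4,5}; V {2,3,5,6,8}->{2,3,5,6}; X {2,3,5,6,7}->{3,5,6,7} => REVISION
Total revisions = 2

Answer: 2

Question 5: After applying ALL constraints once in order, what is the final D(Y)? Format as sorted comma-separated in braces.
Answer: {1,2,3,4,5}

Derivation:
Constraint 1 (Y < X) on D(Y)={1,2,3,4,5,6} D(X)={1,2,3,5,6,7}: X {1,2,3,5,6,7}->{2,3,5,6,7}
Constraint 2 (X != Y) on D(X)={2,3,5,6,7} D(Y)={1,2,3,4,5,6}: no change
Constraint 3 (Y < X) on D(Y)={1,2,3,4,5,6} D(X)={2,3,5,6,7}: no change
Constraint 4 (Y + V = X) on D(Y)={1,2,3,4,5,6} D(V)={2,3,5,6,8} D(X)={2,3,5,6,7}: Y {1,2,3,4,5,6}->{1,2,3,4,5}; V {2,3,5,6,8}->{2,3,5,6}; X {2,3,5,6,7}->{3,5,6,7}
So after all 4 constraints: D(Y) = {1,2,3,4,5}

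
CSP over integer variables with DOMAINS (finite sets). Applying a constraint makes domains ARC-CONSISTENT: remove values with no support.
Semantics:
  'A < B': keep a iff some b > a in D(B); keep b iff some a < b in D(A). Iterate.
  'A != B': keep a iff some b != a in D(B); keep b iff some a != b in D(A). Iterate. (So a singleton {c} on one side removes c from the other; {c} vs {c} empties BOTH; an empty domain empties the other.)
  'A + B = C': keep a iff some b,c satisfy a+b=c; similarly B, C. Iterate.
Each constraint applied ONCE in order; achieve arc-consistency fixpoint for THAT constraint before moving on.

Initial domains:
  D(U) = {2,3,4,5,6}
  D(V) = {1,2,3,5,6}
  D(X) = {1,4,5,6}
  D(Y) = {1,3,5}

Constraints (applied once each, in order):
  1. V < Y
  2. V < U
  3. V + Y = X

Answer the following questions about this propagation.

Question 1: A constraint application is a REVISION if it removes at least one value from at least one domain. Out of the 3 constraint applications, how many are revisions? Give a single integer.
Answer: 2

Derivation:
Constraint 1 (V < Y) on D(V)={1,2,3,5,6} D(Y)={1,3,5}: V {1,2,3,5,6}->{1,2,3}; Y {1,3,5}->{3,5} => REVISION
Constraint 2 (V < U) on D(V)={1,2,3} D(U)={2,3,4,5,6}: no change => not a revision
Constraint 3 (V + Y = X) on D(V)={1,2,3} D(Y)={3,5} D(X)={1,4,5,6}: X {1,4,5,6}->{4,5,6} => REVISION
Total revisions = 2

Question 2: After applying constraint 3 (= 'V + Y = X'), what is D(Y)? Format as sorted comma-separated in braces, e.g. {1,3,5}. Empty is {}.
Constraint 1 (V < Y) on D(V)={1,2,3,5,6} D(Y)={1,3,5}: V {1,2,3,5,6}->{1,2,3}; Y {1,3,5}->{3,5}
Constraint 2 (V < U) on D(V)={1,2,3} D(U)={2,3,4,5,6}: no change
Constraint 3 (V + Y = X) on D(V)={1,2,3} D(Y)={3,5} D(X)={1,4,5,6}: X {1,4,5,6}->{4,5,6}
So after constraint 3: D(Y) = {3,5}

Answer: {3,5}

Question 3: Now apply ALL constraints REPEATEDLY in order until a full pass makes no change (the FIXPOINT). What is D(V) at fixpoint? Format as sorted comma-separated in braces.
pass 0 (initial): D(V)={1,2,3,5,6}
pass 1: V {1,2,3,5,6}->{1,2,3}; X {1,4,5,6}->{4,5,6}; Y {1,3,5}->{3,5}
pass 2: no change
Fixpoint after 2 passes: D(V) = {1,2,3}

Answer: {1,2,3}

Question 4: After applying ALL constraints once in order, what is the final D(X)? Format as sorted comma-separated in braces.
Constraint 1 (V < Y) on D(V)={1,2,3,5,6} D(Y)={1,3,5}: V {1,2,3,5,6}->{1,2,3}; Y {1,3,5}->{3,5}
Constraint 2 (V < U) on D(V)={1,2,3} D(U)={2,3,4,5,6}: no change
Constraint 3 (V + Y = X) on D(V)={1,2,3} D(Y)={3,5} D(X)={1,4,5,6}: X {1,4,5,6}->{4,5,6}
So after all 3 constraints: D(X) = {4,5,6}

Answer: {4,5,6}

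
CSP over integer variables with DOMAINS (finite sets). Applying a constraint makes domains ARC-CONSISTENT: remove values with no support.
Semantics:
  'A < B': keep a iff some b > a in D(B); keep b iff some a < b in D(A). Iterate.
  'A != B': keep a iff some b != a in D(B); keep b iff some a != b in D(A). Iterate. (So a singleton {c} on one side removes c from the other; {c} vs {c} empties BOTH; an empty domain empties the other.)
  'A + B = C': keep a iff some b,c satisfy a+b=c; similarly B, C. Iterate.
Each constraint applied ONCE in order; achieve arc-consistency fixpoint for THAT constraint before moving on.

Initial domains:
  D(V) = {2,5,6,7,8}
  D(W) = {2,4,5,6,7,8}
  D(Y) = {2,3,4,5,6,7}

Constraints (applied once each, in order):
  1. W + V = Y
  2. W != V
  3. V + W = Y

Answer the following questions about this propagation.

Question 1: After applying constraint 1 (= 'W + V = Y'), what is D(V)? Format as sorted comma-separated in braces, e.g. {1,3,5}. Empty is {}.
Constraint 1 (W + V = Y) on D(W)={2,4,5,6,7,8} D(V)={2,5,6,7,8} D(Y)={2,3,4,5,6,7}: W {2,4,5,6,7,8}->{2,4,5}; V {2,5,6,7,8}->{2,5}; Y {2,3,4,5,6,7}->{4,6,7}
So after constraint 1: D(V) = {2,5}

Answer: {2,5}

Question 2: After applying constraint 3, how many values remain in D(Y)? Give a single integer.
Answer: 3

Derivation:
Constraint 1 (W + V = Y) on D(W)={2,4,5,6,7,8} D(V)={2,5,6,7,8} D(Y)={2,3,4,5,6,7}: W {2,4,5,6,7,8}->{2,4,5}; V {2,5,6,7,8}->{2,5}; Y {2,3,4,5,6,7}->{4,6,7}
Constraint 2 (W != V) on D(W)={2,4,5} D(V)={2,5}: no change
Constraint 3 (V + W = Y) on D(V)={2,5} D(W)={2,4,5} D(Y)={4,6,7}: no change
So after constraint 3: D(Y)={4,6,7}, size = 3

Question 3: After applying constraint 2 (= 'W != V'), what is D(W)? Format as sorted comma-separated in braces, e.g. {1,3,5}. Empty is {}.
Answer: {2,4,5}

Derivation:
Constraint 1 (W + V = Y) on D(W)={2,4,5,6,7,8} D(V)={2,5,6,7,8} D(Y)={2,3,4,5,6,7}: W {2,4,5,6,7,8}->{2,4,5}; V {2,5,6,7,8}->{2,5}; Y {2,3,4,5,6,7}->{4,6,7}
Constraint 2 (W != V) on D(W)={2,4,5} D(V)={2,5}: no change
So after constraint 2: D(W) = {2,4,5}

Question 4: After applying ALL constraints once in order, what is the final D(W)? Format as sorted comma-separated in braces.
Constraint 1 (W + V = Y) on D(W)={2,4,5,6,7,8} D(V)={2,5,6,7,8} D(Y)={2,3,4,5,6,7}: W {2,4,5,6,7,8}->{2,4,5}; V {2,5,6,7,8}->{2,5}; Y {2,3,4,5,6,7}->{4,6,7}
Constraint 2 (W != V) on D(W)={2,4,5} D(V)={2,5}: no change
Constraint 3 (V + W = Y) on D(V)={2,5} D(W)={2,4,5} D(Y)={4,6,7}: no change
So after all 3 constraints: D(W) = {2,4,5}

Answer: {2,4,5}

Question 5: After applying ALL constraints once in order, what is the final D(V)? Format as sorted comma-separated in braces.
Answer: {2,5}

Derivation:
Constraint 1 (W + V = Y) on D(W)={2,4,5,6,7,8} D(V)={2,5,6,7,8} D(Y)={2,3,4,5,6,7}: W {2,4,5,6,7,8}->{2,4,5}; V {2,5,6,7,8}->{2,5}; Y {2,3,4,5,6,7}->{4,6,7}
Constraint 2 (W != V) on D(W)={2,4,5} D(V)={2,5}: no change
Constraint 3 (V + W = Y) on D(V)={2,5} D(W)={2,4,5} D(Y)={4,6,7}: no change
So after all 3 constraints: D(V) = {2,5}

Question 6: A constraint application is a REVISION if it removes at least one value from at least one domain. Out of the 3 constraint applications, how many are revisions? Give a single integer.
Answer: 1

Derivation:
Constraint 1 (W + V = Y) on D(W)={2,4,5,6,7,8} D(V)={2,5,6,7,8} D(Y)={2,3,4,5,6,7}: W {2,4,5,6,7,8}->{2,4,5}; V {2,5,6,7,8}->{2,5}; Y {2,3,4,5,6,7}->{4,6,7} => REVISION
Constraint 2 (W != V) on D(W)={2,4,5} D(V)={2,5}: no change => not a revision
Constraint 3 (V + W = Y) on D(V)={2,5} D(W)={2,4,5} D(Y)={4,6,7}: no change => not a revision
Total revisions = 1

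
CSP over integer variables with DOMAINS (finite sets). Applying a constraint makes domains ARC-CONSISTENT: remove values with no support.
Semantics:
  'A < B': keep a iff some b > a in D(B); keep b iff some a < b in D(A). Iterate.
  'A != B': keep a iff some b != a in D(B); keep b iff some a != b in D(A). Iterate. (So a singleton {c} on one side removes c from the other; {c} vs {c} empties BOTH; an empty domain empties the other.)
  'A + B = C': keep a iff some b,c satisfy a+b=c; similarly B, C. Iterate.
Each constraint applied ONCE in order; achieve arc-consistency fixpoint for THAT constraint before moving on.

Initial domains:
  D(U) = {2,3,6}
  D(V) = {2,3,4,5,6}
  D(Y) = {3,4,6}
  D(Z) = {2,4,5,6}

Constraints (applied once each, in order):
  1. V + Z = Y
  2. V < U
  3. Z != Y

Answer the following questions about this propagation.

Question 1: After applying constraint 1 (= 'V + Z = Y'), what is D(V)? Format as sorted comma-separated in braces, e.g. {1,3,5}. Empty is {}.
Constraint 1 (V + Z = Y) on D(V)={2,3,4,5,6} D(Z)={2,4,5,6} D(Y)={3,4,6}: V {2,3,4,5,6}->{2,4}; Z {2,4,5,6}->{2,4}; Y {3,4,6}->{4,6}
So after constraint 1: D(V) = {2,4}

Answer: {2,4}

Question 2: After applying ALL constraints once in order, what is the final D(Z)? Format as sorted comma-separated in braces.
Constraint 1 (V + Z = Y) on D(V)={2,3,4,5,6} D(Z)={2,4,5,6} D(Y)={3,4,6}: V {2,3,4,5,6}->{2,4}; Z {2,4,5,6}->{2,4}; Y {3,4,6}->{4,6}
Constraint 2 (V < U) on D(V)={2,4} D(U)={2,3,6}: U {2,3,6}->{3,6}
Constraint 3 (Z != Y) on D(Z)={2,4} D(Y)={4,6}: no change
So after all 3 constraints: D(Z) = {2,4}

Answer: {2,4}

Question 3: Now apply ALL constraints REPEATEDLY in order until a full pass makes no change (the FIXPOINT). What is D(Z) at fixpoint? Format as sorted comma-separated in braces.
pass 0 (initial): D(Z)={2,4,5,6}
pass 1: U {2,3,6}->{3,6}; V {2,3,4,5,6}->{2,4}; Y {3,4,6}->{4,6}; Z {2,4,5,6}->{2,4}
pass 2: no change
Fixpoint after 2 passes: D(Z) = {2,4}

Answer: {2,4}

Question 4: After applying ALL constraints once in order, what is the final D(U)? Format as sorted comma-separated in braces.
Answer: {3,6}

Derivation:
Constraint 1 (V + Z = Y) on D(V)={2,3,4,5,6} D(Z)={2,4,5,6} D(Y)={3,4,6}: V {2,3,4,5,6}->{2,4}; Z {2,4,5,6}->{2,4}; Y {3,4,6}->{4,6}
Constraint 2 (V < U) on D(V)={2,4} D(U)={2,3,6}: U {2,3,6}->{3,6}
Constraint 3 (Z != Y) on D(Z)={2,4} D(Y)={4,6}: no change
So after all 3 constraints: D(U) = {3,6}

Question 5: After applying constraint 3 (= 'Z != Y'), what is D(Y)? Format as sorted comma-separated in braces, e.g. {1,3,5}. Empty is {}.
Answer: {4,6}

Derivation:
Constraint 1 (V + Z = Y) on D(V)={2,3,4,5,6} D(Z)={2,4,5,6} D(Y)={3,4,6}: V {2,3,4,5,6}->{2,4}; Z {2,4,5,6}->{2,4}; Y {3,4,6}->{4,6}
Constraint 2 (V < U) on D(V)={2,4} D(U)={2,3,6}: U {2,3,6}->{3,6}
Constraint 3 (Z != Y) on D(Z)={2,4} D(Y)={4,6}: no change
So after constraint 3: D(Y) = {4,6}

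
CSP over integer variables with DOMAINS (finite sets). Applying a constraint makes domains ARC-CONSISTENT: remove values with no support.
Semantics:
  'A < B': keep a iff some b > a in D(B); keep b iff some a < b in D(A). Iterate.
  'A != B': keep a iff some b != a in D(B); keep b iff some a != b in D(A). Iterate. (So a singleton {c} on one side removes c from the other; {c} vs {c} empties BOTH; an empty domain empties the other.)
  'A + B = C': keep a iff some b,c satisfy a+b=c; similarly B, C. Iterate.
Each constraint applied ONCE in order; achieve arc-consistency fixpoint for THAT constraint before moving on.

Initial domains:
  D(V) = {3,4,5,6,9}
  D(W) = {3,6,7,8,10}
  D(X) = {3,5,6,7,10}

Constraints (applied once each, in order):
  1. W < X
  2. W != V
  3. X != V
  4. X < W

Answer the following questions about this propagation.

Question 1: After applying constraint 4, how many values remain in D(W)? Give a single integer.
Answer: 3

Derivation:
Constraint 1 (W < X) on D(W)={3,6,7,8,10} D(X)={3,5,6,7,10}: W {3,6,7,8,10}->{3,6,7,8}; X {3,5,6,7,10}->{5,6,7,10}
Constraint 2 (W != V) on D(W)={3,6,7,8} D(V)={3,4,5,6,9}: no change
Constraint 3 (X != V) on D(X)={5,6,7,10} D(V)={3,4,5,6,9}: no change
Constraint 4 (X < W) on D(X)={5,6,7,10} D(W)={3,6,7,8}: X {5,6,7,10}->{5,6,7}; W {3,6,7,8}->{6,7,8}
So after constraint 4: D(W)={6,7,8}, size = 3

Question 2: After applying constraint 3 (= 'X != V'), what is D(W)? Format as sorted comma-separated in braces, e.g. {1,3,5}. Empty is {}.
Constraint 1 (W < X) on D(W)={3,6,7,8,10} D(X)={3,5,6,7,10}: W {3,6,7,8,10}->{3,6,7,8}; X {3,5,6,7,10}->{5,6,7,10}
Constraint 2 (W != V) on D(W)={3,6,7,8} D(V)={3,4,5,6,9}: no change
Constraint 3 (X != V) on D(X)={5,6,7,10} D(V)={3,4,5,6,9}: no change
So after constraint 3: D(W) = {3,6,7,8}

Answer: {3,6,7,8}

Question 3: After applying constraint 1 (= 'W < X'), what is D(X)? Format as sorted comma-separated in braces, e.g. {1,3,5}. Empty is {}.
Constraint 1 (W < X) on D(W)={3,6,7,8,10} D(X)={3,5,6,7,10}: W {3,6,7,8,10}->{3,6,7,8}; X {3,5,6,7,10}->{5,6,7,10}
So after constraint 1: D(X) = {5,6,7,10}

Answer: {5,6,7,10}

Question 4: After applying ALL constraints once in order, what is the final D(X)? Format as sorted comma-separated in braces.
Constraint 1 (W < X) on D(W)={3,6,7,8,10} D(X)={3,5,6,7,10}: W {3,6,7,8,10}->{3,6,7,8}; X {3,5,6,7,10}->{5,6,7,10}
Constraint 2 (W != V) on D(W)={3,6,7,8} D(V)={3,4,5,6,9}: no change
Constraint 3 (X != V) on D(X)={5,6,7,10} D(V)={3,4,5,6,9}: no change
Constraint 4 (X < W) on D(X)={5,6,7,10} D(W)={3,6,7,8}: X {5,6,7,10}->{5,6,7}; W {3,6,7,8}->{6,7,8}
So after all 4 constraints: D(X) = {5,6,7}

Answer: {5,6,7}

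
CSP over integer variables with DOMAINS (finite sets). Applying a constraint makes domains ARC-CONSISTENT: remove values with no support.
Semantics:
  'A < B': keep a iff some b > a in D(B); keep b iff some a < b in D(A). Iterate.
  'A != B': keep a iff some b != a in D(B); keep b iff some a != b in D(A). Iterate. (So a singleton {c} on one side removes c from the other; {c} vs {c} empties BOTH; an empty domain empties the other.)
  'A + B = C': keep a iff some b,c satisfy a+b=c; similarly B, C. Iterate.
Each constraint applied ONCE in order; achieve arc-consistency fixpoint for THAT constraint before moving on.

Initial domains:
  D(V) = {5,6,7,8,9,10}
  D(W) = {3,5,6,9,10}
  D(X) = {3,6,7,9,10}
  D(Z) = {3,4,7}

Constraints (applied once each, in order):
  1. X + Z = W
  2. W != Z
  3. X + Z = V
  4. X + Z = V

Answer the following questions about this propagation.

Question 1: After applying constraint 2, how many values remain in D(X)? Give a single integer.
Constraint 1 (X + Z = W) on D(X)={3,6,7,9,10} D(Z)={3,4,7} D(W)={3,5,6,9,10}: X {3,6,7,9,10}->{3,6,7}; W {3,5,6,9,10}->{6,9,10}
Constraint 2 (W != Z) on D(W)={6,9,10} D(Z)={3,4,7}: no change
So after constraint 2: D(X)={3,6,7}, size = 3

Answer: 3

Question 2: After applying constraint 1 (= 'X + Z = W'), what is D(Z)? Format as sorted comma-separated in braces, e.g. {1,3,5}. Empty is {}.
Constraint 1 (X + Z = W) on D(X)={3,6,7,9,10} D(Z)={3,4,7} D(W)={3,5,6,9,10}: X {3,6,7,9,10}->{3,6,7}; W {3,5,6,9,10}->{6,9,10}
So after constraint 1: D(Z) = {3,4,7}

Answer: {3,4,7}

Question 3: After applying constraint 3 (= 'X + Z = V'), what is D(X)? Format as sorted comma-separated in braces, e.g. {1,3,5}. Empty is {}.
Answer: {3,6,7}

Derivation:
Constraint 1 (X + Z = W) on D(X)={3,6,7,9,10} D(Z)={3,4,7} D(W)={3,5,6,9,10}: X {3,6,7,9,10}->{3,6,7}; W {3,5,6,9,10}->{6,9,10}
Constraint 2 (W != Z) on D(W)={6,9,10} D(Z)={3,4,7}: no change
Constraint 3 (X + Z = V) on D(X)={3,6,7} D(Z)={3,4,7} D(V)={5,6,7,8,9,10}: V {5,6,7,8,9,10}->{6,7,9,10}
So after constraint 3: D(X) = {3,6,7}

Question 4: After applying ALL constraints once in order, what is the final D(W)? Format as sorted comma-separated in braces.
Constraint 1 (X + Z = W) on D(X)={3,6,7,9,10} D(Z)={3,4,7} D(W)={3,5,6,9,10}: X {3,6,7,9,10}->{3,6,7}; W {3,5,6,9,10}->{6,9,10}
Constraint 2 (W != Z) on D(W)={6,9,10} D(Z)={3,4,7}: no change
Constraint 3 (X + Z = V) on D(X)={3,6,7} D(Z)={3,4,7} D(V)={5,6,7,8,9,10}: V {5,6,7,8,9,10}->{6,7,9,10}
Constraint 4 (X + Z = V) on D(X)={3,6,7} D(Z)={3,4,7} D(V)={6,7,9,10}: no change
So after all 4 constraints: D(W) = {6,9,10}

Answer: {6,9,10}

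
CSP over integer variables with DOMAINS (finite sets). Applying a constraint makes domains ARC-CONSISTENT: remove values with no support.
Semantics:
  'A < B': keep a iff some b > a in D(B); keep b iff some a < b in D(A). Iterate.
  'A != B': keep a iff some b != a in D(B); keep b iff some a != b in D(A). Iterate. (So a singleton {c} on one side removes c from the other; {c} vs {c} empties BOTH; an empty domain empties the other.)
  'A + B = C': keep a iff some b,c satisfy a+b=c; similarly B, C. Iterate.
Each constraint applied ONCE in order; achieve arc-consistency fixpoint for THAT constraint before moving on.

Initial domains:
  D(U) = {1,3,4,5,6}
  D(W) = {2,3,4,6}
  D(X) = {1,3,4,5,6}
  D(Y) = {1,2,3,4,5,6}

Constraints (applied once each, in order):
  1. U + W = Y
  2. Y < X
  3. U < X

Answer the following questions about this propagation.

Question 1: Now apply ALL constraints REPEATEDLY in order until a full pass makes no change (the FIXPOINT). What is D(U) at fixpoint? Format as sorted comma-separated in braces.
Answer: {1,3}

Derivation:
pass 0 (initial): D(U)={1,3,4,5,6}
pass 1: U {1,3,4,5,6}->{1,3,4}; W {2,3,4,6}->{2,3,4}; X {1,3,4,5,6}->{4,5,6}; Y {1,2,3,4,5,6}->{3,4,5}
pass 2: U {1,3,4}->{1,3}
pass 3: no change
Fixpoint after 3 passes: D(U) = {1,3}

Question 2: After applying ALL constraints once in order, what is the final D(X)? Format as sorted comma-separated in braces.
Answer: {4,5,6}

Derivation:
Constraint 1 (U + W = Y) on D(U)={1,3,4,5,6} D(W)={2,3,4,6} D(Y)={1,2,3,4,5,6}: U {1,3,4,5,6}->{1,3,4}; W {2,3,4,6}->{2,3,4}; Y {1,2,3,4,5,6}->{3,4,5,6}
Constraint 2 (Y < X) on D(Y)={3,4,5,6} D(X)={1,3,4,5,6}: Y {3,4,5,6}->{3,4,5}; X {1,3,4,5,6}->{4,5,6}
Constraint 3 (U < X) on D(U)={1,3,4} D(X)={4,5,6}: no change
So after all 3 constraints: D(X) = {4,5,6}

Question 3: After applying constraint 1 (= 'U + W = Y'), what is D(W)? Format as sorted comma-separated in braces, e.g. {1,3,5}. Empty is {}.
Constraint 1 (U + W = Y) on D(U)={1,3,4,5,6} D(W)={2,3,4,6} D(Y)={1,2,3,4,5,6}: U {1,3,4,5,6}->{1,3,4}; W {2,3,4,6}->{2,3,4}; Y {1,2,3,4,5,6}->{3,4,5,6}
So after constraint 1: D(W) = {2,3,4}

Answer: {2,3,4}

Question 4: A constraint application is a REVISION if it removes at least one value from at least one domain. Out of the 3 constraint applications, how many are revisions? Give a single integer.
Answer: 2

Derivation:
Constraint 1 (U + W = Y) on D(U)={1,3,4,5,6} D(W)={2,3,4,6} D(Y)={1,2,3,4,5,6}: U {1,3,4,5,6}->{1,3,4}; W {2,3,4,6}->{2,3,4}; Y {1,2,3,4,5,6}->{3,4,5,6} => REVISION
Constraint 2 (Y < X) on D(Y)={3,4,5,6} D(X)={1,3,4,5,6}: Y {3,4,5,6}->{3,4,5}; X {1,3,4,5,6}->{4,5,6} => REVISION
Constraint 3 (U < X) on D(U)={1,3,4} D(X)={4,5,6}: no change => not a revision
Total revisions = 2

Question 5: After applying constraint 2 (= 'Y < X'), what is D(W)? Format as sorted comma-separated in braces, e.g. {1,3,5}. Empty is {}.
Answer: {2,3,4}

Derivation:
Constraint 1 (U + W = Y) on D(U)={1,3,4,5,6} D(W)={2,3,4,6} D(Y)={1,2,3,4,5,6}: U {1,3,4,5,6}->{1,3,4}; W {2,3,4,6}->{2,3,4}; Y {1,2,3,4,5,6}->{3,4,5,6}
Constraint 2 (Y < X) on D(Y)={3,4,5,6} D(X)={1,3,4,5,6}: Y {3,4,5,6}->{3,4,5}; X {1,3,4,5,6}->{4,5,6}
So after constraint 2: D(W) = {2,3,4}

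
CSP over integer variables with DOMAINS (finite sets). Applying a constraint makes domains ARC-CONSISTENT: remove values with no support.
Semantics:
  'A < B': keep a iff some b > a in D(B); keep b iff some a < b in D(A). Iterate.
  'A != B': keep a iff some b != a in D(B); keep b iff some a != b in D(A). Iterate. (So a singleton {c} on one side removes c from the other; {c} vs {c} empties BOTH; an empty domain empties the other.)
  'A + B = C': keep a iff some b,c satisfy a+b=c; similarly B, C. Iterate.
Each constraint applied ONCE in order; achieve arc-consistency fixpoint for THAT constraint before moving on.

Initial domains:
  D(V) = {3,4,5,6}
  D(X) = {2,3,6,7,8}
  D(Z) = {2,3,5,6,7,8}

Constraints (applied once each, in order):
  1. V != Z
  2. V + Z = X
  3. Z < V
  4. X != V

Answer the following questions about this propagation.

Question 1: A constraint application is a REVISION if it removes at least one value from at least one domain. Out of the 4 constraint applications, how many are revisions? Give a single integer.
Answer: 1

Derivation:
Constraint 1 (V != Z) on D(V)={3,4,5,6} D(Z)={2,3,5,6,7,8}: no change => not a revision
Constraint 2 (V + Z = X) on D(V)={3,4,5,6} D(Z)={2,3,5,6,7,8} D(X)={2,3,6,7,8}: Z {2,3,5,6,7,8}->{2,3,5}; X {2,3,6,7,8}->{6,7,8} => REVISION
Constraint 3 (Z < V) on D(Z)={2,3,5} D(V)={3,4,5,6}: no change => not a revision
Constraint 4 (X != V) on D(X)={6,7,8} D(V)={3,4,5,6}: no change => not a revision
Total revisions = 1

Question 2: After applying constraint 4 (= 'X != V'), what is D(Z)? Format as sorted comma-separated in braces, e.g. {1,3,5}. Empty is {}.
Answer: {2,3,5}

Derivation:
Constraint 1 (V != Z) on D(V)={3,4,5,6} D(Z)={2,3,5,6,7,8}: no change
Constraint 2 (V + Z = X) on D(V)={3,4,5,6} D(Z)={2,3,5,6,7,8} D(X)={2,3,6,7,8}: Z {2,3,5,6,7,8}->{2,3,5}; X {2,3,6,7,8}->{6,7,8}
Constraint 3 (Z < V) on D(Z)={2,3,5} D(V)={3,4,5,6}: no change
Constraint 4 (X != V) on D(X)={6,7,8} D(V)={3,4,5,6}: no change
So after constraint 4: D(Z) = {2,3,5}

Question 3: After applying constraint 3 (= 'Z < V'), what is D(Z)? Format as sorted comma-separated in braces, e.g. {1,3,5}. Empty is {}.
Answer: {2,3,5}

Derivation:
Constraint 1 (V != Z) on D(V)={3,4,5,6} D(Z)={2,3,5,6,7,8}: no change
Constraint 2 (V + Z = X) on D(V)={3,4,5,6} D(Z)={2,3,5,6,7,8} D(X)={2,3,6,7,8}: Z {2,3,5,6,7,8}->{2,3,5}; X {2,3,6,7,8}->{6,7,8}
Constraint 3 (Z < V) on D(Z)={2,3,5} D(V)={3,4,5,6}: no change
So after constraint 3: D(Z) = {2,3,5}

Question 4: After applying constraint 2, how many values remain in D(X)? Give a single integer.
Constraint 1 (V != Z) on D(V)={3,4,5,6} D(Z)={2,3,5,6,7,8}: no change
Constraint 2 (V + Z = X) on D(V)={3,4,5,6} D(Z)={2,3,5,6,7,8} D(X)={2,3,6,7,8}: Z {2,3,5,6,7,8}->{2,3,5}; X {2,3,6,7,8}->{6,7,8}
So after constraint 2: D(X)={6,7,8}, size = 3

Answer: 3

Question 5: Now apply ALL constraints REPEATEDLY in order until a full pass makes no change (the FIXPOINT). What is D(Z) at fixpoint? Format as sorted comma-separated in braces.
Answer: {2,3,5}

Derivation:
pass 0 (initial): D(Z)={2,3,5,6,7,8}
pass 1: X {2,3,6,7,8}->{6,7,8}; Z {2,3,5,6,7,8}->{2,3,5}
pass 2: no change
Fixpoint after 2 passes: D(Z) = {2,3,5}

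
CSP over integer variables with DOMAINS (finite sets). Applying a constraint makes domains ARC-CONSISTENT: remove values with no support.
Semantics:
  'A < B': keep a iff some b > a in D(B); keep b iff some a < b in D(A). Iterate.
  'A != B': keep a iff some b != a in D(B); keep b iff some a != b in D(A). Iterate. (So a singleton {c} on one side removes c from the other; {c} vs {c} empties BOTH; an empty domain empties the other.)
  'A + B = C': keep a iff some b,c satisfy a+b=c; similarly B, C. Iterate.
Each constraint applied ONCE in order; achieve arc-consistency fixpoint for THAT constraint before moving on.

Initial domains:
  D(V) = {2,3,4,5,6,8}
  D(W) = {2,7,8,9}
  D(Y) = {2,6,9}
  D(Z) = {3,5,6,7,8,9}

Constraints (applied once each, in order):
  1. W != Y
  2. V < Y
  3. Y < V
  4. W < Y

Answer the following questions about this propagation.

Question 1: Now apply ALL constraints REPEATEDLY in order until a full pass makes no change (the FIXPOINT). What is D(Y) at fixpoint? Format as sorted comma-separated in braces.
pass 0 (initial): D(Y)={2,6,9}
pass 1: V {2,3,4,5,6,8}->{8}; W {2,7,8,9}->{2}; Y {2,6,9}->{6}
pass 2: V {8}->{}; W {2}->{}; Y {6}->{}
pass 3: no change
Fixpoint after 3 passes: D(Y) = {}

Answer: {}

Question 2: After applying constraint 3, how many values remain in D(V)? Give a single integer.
Answer: 1

Derivation:
Constraint 1 (W != Y) on D(W)={2,7,8,9} D(Y)={2,6,9}: no change
Constraint 2 (V < Y) on D(V)={2,3,4,5,6,8} D(Y)={2,6,9}: Y {2,6,9}->{6,9}
Constraint 3 (Y < V) on D(Y)={6,9} D(V)={2,3,4,5,6,8}: Y {6,9}->{6}; V {2,3,4,5,6,8}->{8}
So after constraint 3: D(V)={8}, size = 1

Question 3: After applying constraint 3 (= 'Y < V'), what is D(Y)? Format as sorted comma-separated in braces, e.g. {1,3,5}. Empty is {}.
Answer: {6}

Derivation:
Constraint 1 (W != Y) on D(W)={2,7,8,9} D(Y)={2,6,9}: no change
Constraint 2 (V < Y) on D(V)={2,3,4,5,6,8} D(Y)={2,6,9}: Y {2,6,9}->{6,9}
Constraint 3 (Y < V) on D(Y)={6,9} D(V)={2,3,4,5,6,8}: Y {6,9}->{6}; V {2,3,4,5,6,8}->{8}
So after constraint 3: D(Y) = {6}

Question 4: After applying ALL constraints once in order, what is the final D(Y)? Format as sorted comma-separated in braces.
Constraint 1 (W != Y) on D(W)={2,7,8,9} D(Y)={2,6,9}: no change
Constraint 2 (V < Y) on D(V)={2,3,4,5,6,8} D(Y)={2,6,9}: Y {2,6,9}->{6,9}
Constraint 3 (Y < V) on D(Y)={6,9} D(V)={2,3,4,5,6,8}: Y {6,9}->{6}; V {2,3,4,5,6,8}->{8}
Constraint 4 (W < Y) on D(W)={2,7,8,9} D(Y)={6}: W {2,7,8,9}->{2}
So after all 4 constraints: D(Y) = {6}

Answer: {6}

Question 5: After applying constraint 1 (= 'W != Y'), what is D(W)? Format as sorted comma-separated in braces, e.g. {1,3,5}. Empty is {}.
Constraint 1 (W != Y) on D(W)={2,7,8,9} D(Y)={2,6,9}: no change
So after constraint 1: D(W) = {2,7,8,9}

Answer: {2,7,8,9}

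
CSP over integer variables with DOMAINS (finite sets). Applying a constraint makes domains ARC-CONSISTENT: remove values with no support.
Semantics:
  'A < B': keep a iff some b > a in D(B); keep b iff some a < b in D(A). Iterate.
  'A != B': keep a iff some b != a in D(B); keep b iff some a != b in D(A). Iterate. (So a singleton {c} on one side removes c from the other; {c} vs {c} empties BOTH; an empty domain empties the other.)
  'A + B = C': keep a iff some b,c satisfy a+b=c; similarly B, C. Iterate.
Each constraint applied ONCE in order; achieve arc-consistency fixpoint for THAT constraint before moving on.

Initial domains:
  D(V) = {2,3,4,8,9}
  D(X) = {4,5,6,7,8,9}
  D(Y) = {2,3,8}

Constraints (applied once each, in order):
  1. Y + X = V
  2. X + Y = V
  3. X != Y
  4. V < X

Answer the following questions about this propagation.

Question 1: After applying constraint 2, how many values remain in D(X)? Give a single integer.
Constraint 1 (Y + X = V) on D(Y)={2,3,8} D(X)={4,5,6,7,8,9} D(V)={2,3,4,8,9}: Y {2,3,8}->{2,3}; X {4,5,6,7,8,9}->{5,6,7}; V {2,3,4,8,9}->{8,9}
Constraint 2 (X + Y = V) on D(X)={5,6,7} D(Y)={2,3} D(V)={8,9}: no change
So after constraint 2: D(X)={5,6,7}, size = 3

Answer: 3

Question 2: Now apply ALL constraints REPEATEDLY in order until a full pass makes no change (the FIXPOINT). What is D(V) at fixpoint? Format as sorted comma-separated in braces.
Answer: {}

Derivation:
pass 0 (initial): D(V)={2,3,4,8,9}
pass 1: V {2,3,4,8,9}->{}; X {4,5,6,7,8,9}->{}; Y {2,3,8}->{2,3}
pass 2: Y {2,3}->{}
pass 3: no change
Fixpoint after 3 passes: D(V) = {}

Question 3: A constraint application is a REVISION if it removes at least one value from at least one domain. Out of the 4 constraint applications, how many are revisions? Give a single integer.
Constraint 1 (Y + X = V) on D(Y)={2,3,8} D(X)={4,5,6,7,8,9} D(V)={2,3,4,8,9}: Y {2,3,8}->{2,3}; X {4,5,6,7,8,9}->{5,6,7}; V {2,3,4,8,9}->{8,9} => REVISION
Constraint 2 (X + Y = V) on D(X)={5,6,7} D(Y)={2,3} D(V)={8,9}: no change => not a revision
Constraint 3 (X != Y) on D(X)={5,6,7} D(Y)={2,3}: no change => not a revision
Constraint 4 (V < X) on D(V)={8,9} D(X)={5,6,7}: V {8,9}->{}; X {5,6,7}->{} => REVISION
Total revisions = 2

Answer: 2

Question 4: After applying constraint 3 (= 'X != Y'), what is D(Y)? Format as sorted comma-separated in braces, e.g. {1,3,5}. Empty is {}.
Answer: {2,3}

Derivation:
Constraint 1 (Y + X = V) on D(Y)={2,3,8} D(X)={4,5,6,7,8,9} D(V)={2,3,4,8,9}: Y {2,3,8}->{2,3}; X {4,5,6,7,8,9}->{5,6,7}; V {2,3,4,8,9}->{8,9}
Constraint 2 (X + Y = V) on D(X)={5,6,7} D(Y)={2,3} D(V)={8,9}: no change
Constraint 3 (X != Y) on D(X)={5,6,7} D(Y)={2,3}: no change
So after constraint 3: D(Y) = {2,3}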